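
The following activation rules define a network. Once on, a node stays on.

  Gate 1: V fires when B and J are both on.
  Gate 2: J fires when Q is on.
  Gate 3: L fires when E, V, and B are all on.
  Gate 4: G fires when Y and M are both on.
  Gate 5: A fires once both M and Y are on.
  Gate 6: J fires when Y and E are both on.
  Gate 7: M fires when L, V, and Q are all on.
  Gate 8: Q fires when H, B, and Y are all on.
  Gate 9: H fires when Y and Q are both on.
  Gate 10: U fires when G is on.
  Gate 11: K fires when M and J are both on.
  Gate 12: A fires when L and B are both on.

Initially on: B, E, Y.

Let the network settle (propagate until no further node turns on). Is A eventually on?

Yes

Gate 6: Y and E on → J on.
B and J are on, so V fires (Gate 1).
Gate 3: E, V, and B on → L on.
L and B are on, so A fires (Gate 12).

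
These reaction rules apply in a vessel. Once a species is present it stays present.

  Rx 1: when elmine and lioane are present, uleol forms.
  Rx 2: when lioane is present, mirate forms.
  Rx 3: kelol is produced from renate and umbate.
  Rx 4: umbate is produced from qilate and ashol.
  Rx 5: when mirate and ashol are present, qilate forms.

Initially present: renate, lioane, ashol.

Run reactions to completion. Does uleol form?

uleol would need elmine and lioane (Rx 1), but elmine never forms.

No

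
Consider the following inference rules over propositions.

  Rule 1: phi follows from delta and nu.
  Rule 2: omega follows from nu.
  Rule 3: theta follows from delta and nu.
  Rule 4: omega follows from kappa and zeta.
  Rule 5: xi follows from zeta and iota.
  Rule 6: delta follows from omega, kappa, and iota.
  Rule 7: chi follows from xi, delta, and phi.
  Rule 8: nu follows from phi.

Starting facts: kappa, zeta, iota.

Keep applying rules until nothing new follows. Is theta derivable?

No

theta would need delta and nu (Rule 3), but nu is never established.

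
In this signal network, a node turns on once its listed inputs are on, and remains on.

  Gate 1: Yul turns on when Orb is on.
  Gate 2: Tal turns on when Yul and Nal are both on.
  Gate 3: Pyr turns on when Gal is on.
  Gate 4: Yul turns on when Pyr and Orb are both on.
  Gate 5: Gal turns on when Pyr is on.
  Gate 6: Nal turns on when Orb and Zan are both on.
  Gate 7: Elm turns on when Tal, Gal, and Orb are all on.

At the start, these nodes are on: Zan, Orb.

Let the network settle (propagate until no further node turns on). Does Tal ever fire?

Orb and Zan are on, so Nal turns on (Gate 6).
Orb is on, so Yul turns on (Gate 1).
Yul and Nal are on, so Tal turns on (Gate 2).

Yes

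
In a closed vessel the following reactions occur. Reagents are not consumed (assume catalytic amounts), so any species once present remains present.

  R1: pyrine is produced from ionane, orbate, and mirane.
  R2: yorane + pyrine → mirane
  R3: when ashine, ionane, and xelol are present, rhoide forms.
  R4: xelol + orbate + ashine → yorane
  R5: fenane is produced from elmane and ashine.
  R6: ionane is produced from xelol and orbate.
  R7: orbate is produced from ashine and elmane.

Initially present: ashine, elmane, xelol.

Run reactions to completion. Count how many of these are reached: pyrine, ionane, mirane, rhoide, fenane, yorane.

4

elmane and ashine present → fenane forms (R5).
ashine and elmane present → orbate forms (R7).
xelol and orbate present → ionane forms (R6).
xelol, orbate, and ashine present → yorane forms (R4).
ashine, ionane, and xelol present → rhoide forms (R3).
pyrine would need ionane, orbate, and mirane (R1), but mirane never forms.
ionane: reached.
mirane would need yorane and pyrine (R2), but pyrine never forms.
rhoide: reached.
fenane: reached.
yorane: reached.
Reached: ionane, rhoide, fenane, and yorane — 4 of the 6.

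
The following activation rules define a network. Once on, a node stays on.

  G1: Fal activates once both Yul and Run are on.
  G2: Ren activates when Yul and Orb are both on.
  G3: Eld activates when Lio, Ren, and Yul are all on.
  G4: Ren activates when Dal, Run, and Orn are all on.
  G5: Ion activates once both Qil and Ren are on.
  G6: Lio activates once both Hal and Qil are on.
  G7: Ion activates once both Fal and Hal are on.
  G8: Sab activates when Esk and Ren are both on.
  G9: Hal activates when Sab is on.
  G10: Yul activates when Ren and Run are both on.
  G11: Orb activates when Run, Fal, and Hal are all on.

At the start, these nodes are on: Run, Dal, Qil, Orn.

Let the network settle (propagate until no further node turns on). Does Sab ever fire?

No

Sab would need Esk and Ren (G8), but Esk never turns on.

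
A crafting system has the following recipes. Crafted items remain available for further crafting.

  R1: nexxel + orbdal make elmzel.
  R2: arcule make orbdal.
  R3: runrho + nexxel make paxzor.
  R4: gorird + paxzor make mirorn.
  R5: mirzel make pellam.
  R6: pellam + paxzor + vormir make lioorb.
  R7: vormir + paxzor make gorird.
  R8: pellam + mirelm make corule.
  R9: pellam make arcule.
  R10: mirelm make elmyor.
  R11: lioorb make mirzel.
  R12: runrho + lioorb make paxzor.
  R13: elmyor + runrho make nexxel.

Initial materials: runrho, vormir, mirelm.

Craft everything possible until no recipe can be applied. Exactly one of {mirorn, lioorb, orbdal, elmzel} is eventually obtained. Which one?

Using R10, mirelm makes elmyor.
elmyor + runrho → nexxel (R13).
Using R3, runrho and nexxel make paxzor.
Using R7, vormir and paxzor make gorird.
Using R4, gorird and paxzor make mirorn.
elmzel would need nexxel and orbdal (R1), but orbdal is never obtained. lioorb would need pellam, paxzor, and vormir (R6), but pellam is never obtained. orbdal would need arcule (R2), but arcule is never obtained.

mirorn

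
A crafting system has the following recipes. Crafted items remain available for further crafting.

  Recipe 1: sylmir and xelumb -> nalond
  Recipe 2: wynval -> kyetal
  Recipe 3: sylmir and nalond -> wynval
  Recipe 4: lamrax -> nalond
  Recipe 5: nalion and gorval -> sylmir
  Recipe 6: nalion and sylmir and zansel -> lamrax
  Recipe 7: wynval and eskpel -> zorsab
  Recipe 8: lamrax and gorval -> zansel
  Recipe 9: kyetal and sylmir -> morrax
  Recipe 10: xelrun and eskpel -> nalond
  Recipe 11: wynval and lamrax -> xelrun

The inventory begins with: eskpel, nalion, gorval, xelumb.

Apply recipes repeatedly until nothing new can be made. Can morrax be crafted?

Using Recipe 5, nalion and gorval make sylmir.
sylmir and xelumb -> nalond (Recipe 1).
Using Recipe 3, sylmir and nalond make wynval.
wynval -> kyetal (Recipe 2).
kyetal and sylmir -> morrax (Recipe 9).

Yes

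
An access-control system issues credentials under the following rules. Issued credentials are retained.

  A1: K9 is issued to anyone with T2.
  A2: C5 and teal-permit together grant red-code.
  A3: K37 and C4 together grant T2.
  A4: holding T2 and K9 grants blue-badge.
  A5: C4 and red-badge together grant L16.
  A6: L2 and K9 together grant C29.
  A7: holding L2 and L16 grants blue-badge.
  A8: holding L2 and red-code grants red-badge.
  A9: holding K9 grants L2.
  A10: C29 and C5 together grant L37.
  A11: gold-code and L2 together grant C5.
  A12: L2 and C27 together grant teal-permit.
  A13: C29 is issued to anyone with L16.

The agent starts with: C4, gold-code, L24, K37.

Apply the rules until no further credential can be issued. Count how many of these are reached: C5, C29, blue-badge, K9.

Holding K37 and C4 grants T2 (A3).
Holding T2 grants K9 (A1).
Holding K9 grants L2 (A9).
Holding T2 and K9 grants blue-badge (A4).
Holding gold-code and L2 grants C5 (A11).
Holding L2 and K9 grants C29 (A6).
C5: reached.
C29: reached.
blue-badge: reached.
K9: reached.
All 4 are reached.

4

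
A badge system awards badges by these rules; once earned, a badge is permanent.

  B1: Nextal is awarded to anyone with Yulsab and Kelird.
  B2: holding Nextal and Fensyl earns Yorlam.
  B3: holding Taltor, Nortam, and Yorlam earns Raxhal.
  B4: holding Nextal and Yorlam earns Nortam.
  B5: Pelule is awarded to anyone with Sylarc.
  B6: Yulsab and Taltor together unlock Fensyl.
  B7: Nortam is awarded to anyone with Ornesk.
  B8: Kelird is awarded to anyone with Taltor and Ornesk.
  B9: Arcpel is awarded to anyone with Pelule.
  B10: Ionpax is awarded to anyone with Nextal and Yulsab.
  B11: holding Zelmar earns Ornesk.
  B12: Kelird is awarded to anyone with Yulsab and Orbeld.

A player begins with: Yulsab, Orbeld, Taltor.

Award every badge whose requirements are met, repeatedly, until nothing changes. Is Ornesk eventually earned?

Ornesk would need Zelmar (B11), but Zelmar is never earned.

No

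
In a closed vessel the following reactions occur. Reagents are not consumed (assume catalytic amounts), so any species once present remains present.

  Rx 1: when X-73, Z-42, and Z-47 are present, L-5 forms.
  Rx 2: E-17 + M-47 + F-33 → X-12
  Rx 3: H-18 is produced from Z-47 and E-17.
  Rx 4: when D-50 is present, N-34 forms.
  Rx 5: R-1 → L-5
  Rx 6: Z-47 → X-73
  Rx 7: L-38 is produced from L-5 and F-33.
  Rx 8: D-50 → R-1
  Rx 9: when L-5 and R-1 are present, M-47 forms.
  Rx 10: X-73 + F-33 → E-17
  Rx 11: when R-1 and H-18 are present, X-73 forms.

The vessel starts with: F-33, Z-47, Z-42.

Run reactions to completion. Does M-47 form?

No

M-47 would need L-5 and R-1 (Rx 9), but R-1 never forms.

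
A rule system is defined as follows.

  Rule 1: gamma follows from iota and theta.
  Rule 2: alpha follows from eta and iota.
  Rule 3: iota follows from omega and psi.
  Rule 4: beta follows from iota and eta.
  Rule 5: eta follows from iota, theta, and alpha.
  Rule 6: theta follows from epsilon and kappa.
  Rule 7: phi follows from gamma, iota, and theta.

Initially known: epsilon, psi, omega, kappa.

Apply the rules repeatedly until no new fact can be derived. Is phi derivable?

Yes

From epsilon and kappa, Rule 6 gives theta.
omega and psi hold, so iota follows (Rule 3).
From iota and theta, Rule 1 gives gamma.
From gamma, iota, and theta, Rule 7 gives phi.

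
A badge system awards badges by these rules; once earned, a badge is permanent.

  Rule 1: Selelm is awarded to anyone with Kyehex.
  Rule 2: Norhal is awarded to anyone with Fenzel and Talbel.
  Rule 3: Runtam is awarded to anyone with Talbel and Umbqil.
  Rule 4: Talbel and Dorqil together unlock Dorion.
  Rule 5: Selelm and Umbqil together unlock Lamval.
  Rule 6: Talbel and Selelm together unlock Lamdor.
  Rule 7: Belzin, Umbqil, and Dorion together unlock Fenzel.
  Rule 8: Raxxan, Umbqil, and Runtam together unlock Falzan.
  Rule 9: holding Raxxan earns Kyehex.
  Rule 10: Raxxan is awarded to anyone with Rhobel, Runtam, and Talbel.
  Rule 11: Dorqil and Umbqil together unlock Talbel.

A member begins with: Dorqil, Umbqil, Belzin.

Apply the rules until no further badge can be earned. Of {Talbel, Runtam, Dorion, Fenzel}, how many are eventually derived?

4

With Dorqil and Umbqil, Talbel is earned (Rule 11).
With Talbel and Umbqil, Runtam is earned (Rule 3).
With Talbel and Dorqil, Dorion is earned (Rule 4).
With Belzin, Umbqil, and Dorion, Fenzel is earned (Rule 7).
Talbel: reached.
Runtam: reached.
Dorion: reached.
Fenzel: reached.
All 4 are reached.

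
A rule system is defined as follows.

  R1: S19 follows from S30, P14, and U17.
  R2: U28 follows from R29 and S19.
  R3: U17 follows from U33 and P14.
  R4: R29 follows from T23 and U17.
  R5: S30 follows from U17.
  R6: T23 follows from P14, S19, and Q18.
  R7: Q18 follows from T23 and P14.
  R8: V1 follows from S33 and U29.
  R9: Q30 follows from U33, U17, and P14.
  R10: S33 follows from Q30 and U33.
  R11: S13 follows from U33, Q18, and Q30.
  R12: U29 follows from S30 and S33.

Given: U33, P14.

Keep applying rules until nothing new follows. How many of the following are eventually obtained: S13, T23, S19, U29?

From U33 and P14, R3 gives U17.
U33, U17, and P14 hold, so Q30 follows (R9).
U17 holds, so S30 follows (R5).
From Q30 and U33, R10 gives S33.
From S30, P14, and U17, R1 gives S19.
S30 and S33 hold, so U29 follows (R12).
S13 would need U33, Q18, and Q30 (R11), but Q18 is never established.
T23 would need P14, S19, and Q18 (R6), but Q18 is never established.
S19: reached.
U29: reached.
Reached: S19 and U29 — 2 of the 4.

2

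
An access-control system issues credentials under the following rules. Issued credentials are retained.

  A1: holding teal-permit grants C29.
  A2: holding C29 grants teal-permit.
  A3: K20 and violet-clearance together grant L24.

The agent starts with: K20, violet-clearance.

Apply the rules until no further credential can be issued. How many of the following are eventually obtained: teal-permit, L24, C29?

1

Holding K20 and violet-clearance grants L24 (A3).
teal-permit would need C29 (A2), but C29 is never granted.
L24: reached.
C29 would need teal-permit (A1), but teal-permit is never granted.
Reached: L24 — 1 of the 3.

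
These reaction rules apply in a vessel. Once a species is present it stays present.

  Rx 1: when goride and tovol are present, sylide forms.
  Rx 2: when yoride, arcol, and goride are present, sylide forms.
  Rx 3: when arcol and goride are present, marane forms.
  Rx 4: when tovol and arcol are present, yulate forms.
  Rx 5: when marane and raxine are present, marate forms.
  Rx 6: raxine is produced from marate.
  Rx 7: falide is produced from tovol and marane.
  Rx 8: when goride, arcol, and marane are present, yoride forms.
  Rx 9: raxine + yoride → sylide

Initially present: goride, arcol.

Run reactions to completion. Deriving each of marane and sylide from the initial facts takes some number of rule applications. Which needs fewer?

marane

marane: arcol and goride present → marane forms (Rx 3). [1 rule application]
sylide: arcol and goride present → marane forms (Rx 3). goride, arcol, and marane present → yoride forms (Rx 8). yoride, arcol, and goride present → sylide forms (Rx 2). [3 rule applications]
marane needs fewer.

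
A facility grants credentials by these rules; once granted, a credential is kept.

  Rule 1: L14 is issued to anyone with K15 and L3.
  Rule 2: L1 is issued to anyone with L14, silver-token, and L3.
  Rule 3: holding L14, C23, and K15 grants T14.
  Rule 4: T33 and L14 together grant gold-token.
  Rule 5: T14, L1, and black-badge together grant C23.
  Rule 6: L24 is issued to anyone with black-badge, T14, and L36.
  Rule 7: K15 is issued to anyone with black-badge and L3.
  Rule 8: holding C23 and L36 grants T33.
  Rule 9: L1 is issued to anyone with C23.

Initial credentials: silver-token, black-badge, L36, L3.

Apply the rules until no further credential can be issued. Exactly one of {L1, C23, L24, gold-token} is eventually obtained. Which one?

Holding black-badge and L3 grants K15 (Rule 7).
Holding K15 and L3 grants L14 (Rule 1).
Holding L14, silver-token, and L3 grants L1 (Rule 2).
C23 would need T14, L1, and black-badge (Rule 5), but T14 is never granted. gold-token would need T33 and L14 (Rule 4), but T33 is never granted. L24 would need black-badge, T14, and L36 (Rule 6), but T14 is never granted.

L1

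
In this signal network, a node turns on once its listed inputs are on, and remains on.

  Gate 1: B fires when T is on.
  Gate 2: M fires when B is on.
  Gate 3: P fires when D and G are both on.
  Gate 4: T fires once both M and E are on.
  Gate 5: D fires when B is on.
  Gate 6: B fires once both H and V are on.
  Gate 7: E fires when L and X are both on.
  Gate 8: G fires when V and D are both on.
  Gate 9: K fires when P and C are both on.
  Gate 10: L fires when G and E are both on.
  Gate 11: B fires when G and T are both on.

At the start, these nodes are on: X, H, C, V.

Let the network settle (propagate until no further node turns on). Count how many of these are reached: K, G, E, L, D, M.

4

Gate 6: H and V on → B on.
Gate 2: B on → M on.
Gate 5: B on → D on.
V and D are on, so G fires (Gate 8).
D and G are on, so P fires (Gate 3).
Gate 9: P and C on → K on.
K: reached.
G: reached.
E would need L and X (Gate 7), but L never turns on.
L would need G and E (Gate 10), but E never turns on.
D: reached.
M: reached.
Reached: K, G, D, and M — 4 of the 6.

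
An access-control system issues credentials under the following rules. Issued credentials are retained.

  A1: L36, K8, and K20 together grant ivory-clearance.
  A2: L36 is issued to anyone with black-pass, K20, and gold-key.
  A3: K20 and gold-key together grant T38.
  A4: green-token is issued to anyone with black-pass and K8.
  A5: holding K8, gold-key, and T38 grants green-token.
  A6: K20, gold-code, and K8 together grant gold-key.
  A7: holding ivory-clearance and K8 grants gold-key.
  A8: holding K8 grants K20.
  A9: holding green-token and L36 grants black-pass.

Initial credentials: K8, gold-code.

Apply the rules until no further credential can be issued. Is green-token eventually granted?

Yes

Holding K8 grants K20 (A8).
Holding K20, gold-code, and K8 grants gold-key (A6).
Holding K20 and gold-key grants T38 (A3).
Holding K8, gold-key, and T38 grants green-token (A5).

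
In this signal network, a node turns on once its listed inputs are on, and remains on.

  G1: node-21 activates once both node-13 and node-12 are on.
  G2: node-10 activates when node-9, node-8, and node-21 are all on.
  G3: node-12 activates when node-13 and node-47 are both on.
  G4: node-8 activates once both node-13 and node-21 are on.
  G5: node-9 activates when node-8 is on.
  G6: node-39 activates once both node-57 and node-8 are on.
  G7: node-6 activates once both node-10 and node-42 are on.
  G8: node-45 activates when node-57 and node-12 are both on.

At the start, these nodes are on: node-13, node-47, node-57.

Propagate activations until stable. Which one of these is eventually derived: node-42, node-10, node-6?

node-13 and node-47 are on, so node-12 activates (G3).
G1: node-13 and node-12 on → node-21 on.
node-13 and node-21 are on, so node-8 activates (G4).
node-8 is on, so node-9 activates (G5).
node-9, node-8, and node-21 are on, so node-10 activates (G2).
node-6 would need node-10 and node-42 (G7), but node-42 never turns on. No rule produces node-42, and it is not given.

node-10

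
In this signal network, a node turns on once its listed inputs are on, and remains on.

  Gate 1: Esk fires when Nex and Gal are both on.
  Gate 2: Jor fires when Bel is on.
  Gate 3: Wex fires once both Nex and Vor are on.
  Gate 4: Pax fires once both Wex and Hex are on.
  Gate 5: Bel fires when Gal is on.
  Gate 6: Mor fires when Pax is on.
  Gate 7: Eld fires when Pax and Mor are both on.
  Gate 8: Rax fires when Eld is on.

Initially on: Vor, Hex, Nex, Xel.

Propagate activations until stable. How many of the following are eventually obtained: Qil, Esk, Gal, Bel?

No rule produces Qil, and it is not given.
Esk would need Nex and Gal (Gate 1), but Gal never turns on.
No rule produces Gal, and it is not given.
Bel would need Gal (Gate 5), but Gal never turns on.
None of the 4 are reached.

0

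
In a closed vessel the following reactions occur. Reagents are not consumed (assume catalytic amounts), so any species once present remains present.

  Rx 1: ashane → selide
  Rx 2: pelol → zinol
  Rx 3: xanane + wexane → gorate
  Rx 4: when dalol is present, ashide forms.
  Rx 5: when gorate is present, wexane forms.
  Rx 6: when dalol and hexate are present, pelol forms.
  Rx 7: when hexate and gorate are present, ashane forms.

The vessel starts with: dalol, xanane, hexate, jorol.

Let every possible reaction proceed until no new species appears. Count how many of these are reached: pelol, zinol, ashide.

3

dalol present → ashide forms (Rx 4).
dalol and hexate present → pelol forms (Rx 6).
pelol present → zinol forms (Rx 2).
pelol: reached.
zinol: reached.
ashide: reached.
All 3 are reached.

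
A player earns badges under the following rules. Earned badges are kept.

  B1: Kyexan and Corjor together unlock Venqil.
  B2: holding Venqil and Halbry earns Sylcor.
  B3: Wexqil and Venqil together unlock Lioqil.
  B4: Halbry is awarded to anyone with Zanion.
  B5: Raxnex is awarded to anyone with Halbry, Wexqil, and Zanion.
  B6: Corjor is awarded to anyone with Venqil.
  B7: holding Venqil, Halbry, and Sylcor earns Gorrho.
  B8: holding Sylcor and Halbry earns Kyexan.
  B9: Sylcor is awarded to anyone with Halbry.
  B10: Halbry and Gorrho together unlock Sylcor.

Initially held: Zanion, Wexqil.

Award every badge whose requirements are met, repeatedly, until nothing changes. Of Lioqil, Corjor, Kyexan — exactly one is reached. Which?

Kyexan

With Zanion, Halbry is earned (B4).
With Halbry, Sylcor is earned (B9).
With Sylcor and Halbry, Kyexan is earned (B8).
Corjor would need Venqil (B6), but Venqil is never earned. Lioqil would need Wexqil and Venqil (B3), but Venqil is never earned.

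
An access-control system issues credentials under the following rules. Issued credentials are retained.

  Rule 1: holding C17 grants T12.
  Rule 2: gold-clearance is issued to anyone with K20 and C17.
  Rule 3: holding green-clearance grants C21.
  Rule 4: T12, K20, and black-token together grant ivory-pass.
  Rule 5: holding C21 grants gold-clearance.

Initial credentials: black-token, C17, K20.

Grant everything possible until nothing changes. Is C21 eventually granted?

No

C21 would need green-clearance (Rule 3), but green-clearance is never granted.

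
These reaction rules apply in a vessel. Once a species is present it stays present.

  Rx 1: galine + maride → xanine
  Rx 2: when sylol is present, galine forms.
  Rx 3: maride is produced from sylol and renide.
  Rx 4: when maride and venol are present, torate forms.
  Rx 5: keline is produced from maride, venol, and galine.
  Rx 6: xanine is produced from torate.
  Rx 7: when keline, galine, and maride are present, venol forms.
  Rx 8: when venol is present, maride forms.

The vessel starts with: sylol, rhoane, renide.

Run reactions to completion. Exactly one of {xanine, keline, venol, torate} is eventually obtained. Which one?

xanine

sylol and renide present → maride forms (Rx 3).
sylol present → galine forms (Rx 2).
galine and maride present → xanine forms (Rx 1).
venol would need keline, galine, and maride (Rx 7), but keline never forms. torate would need maride and venol (Rx 4), but venol never forms. keline would need maride, venol, and galine (Rx 5), but venol never forms.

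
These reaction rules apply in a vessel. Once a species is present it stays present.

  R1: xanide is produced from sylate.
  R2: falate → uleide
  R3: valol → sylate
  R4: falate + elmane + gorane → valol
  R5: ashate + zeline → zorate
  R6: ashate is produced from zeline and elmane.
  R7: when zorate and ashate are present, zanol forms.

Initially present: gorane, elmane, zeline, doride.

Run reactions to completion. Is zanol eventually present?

zeline and elmane present → ashate forms (R6).
ashate and zeline present → zorate forms (R5).
zorate and ashate present → zanol forms (R7).

Yes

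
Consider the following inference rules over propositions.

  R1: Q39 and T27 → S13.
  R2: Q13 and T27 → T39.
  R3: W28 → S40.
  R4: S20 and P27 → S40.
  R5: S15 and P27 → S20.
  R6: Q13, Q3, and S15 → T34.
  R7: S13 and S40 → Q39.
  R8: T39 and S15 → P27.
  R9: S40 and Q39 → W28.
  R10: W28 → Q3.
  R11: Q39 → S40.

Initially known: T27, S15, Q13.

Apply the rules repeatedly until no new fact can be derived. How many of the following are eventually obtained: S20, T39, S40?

3

Q13 and T27 hold, so T39 follows (R2).
T39 and S15 hold, so P27 follows (R8).
From S15 and P27, R5 gives S20.
S20 and P27 hold, so S40 follows (R4).
S20: reached.
T39: reached.
S40: reached.
All 3 are reached.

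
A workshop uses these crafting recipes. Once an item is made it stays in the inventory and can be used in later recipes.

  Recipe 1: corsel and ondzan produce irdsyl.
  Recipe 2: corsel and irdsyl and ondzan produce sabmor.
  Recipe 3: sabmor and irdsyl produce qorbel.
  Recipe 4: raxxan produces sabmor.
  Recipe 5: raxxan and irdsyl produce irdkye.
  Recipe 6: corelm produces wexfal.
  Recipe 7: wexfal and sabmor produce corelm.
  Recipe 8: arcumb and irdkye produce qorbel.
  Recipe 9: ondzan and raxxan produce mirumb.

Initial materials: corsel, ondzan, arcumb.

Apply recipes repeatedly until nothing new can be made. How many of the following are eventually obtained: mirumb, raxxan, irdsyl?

Using Recipe 1, corsel and ondzan make irdsyl.
mirumb would need ondzan and raxxan (Recipe 9), but raxxan is never obtained.
No rule produces raxxan, and it is not given.
irdsyl: reached.
Reached: irdsyl — 1 of the 3.

1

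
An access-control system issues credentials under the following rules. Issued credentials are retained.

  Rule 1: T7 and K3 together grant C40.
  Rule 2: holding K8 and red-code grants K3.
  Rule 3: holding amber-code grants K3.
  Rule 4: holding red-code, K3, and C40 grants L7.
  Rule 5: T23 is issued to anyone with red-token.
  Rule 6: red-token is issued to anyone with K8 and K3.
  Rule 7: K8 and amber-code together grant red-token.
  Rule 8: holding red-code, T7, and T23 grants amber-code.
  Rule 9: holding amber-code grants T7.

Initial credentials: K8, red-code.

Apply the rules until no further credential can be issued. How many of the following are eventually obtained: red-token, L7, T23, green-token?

Holding K8 and red-code grants K3 (Rule 2).
Holding K8 and K3 grants red-token (Rule 6).
Holding red-token grants T23 (Rule 5).
red-token: reached.
L7 would need red-code, K3, and C40 (Rule 4), but C40 is never granted.
T23: reached.
No rule produces green-token, and it is not given.
Reached: red-token and T23 — 2 of the 4.

2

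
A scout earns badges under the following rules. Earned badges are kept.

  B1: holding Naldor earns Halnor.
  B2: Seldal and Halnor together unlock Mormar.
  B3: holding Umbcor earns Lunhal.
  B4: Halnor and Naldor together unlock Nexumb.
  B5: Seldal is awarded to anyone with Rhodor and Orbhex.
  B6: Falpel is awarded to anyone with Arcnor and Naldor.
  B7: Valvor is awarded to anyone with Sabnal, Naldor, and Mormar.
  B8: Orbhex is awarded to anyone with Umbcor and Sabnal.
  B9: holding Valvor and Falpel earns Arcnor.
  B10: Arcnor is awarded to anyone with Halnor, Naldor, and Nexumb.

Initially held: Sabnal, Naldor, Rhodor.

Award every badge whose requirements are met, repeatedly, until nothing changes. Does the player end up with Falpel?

Yes

With Naldor, Halnor is earned (B1).
With Halnor and Naldor, Nexumb is earned (B4).
With Halnor, Naldor, and Nexumb, Arcnor is earned (B10).
With Arcnor and Naldor, Falpel is earned (B6).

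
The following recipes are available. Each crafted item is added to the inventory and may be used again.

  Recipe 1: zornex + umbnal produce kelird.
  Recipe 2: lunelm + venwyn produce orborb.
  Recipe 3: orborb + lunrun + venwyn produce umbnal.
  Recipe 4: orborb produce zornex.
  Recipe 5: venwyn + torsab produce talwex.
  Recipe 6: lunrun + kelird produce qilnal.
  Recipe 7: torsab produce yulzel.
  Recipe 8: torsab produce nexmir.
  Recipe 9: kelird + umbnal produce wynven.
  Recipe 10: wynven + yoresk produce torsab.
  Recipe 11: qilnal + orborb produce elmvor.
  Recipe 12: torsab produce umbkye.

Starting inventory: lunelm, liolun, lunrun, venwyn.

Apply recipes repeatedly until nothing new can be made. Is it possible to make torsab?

torsab would need wynven and yoresk (Recipe 10), but yoresk is never obtained.

No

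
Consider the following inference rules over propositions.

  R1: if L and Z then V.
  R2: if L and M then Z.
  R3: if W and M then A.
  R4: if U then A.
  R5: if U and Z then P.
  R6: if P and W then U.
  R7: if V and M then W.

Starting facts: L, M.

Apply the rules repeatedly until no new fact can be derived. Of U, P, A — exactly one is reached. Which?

L and M hold, so Z follows (R2).
L and Z hold, so V follows (R1).
From V and M, R7 gives W.
From W and M, R3 gives A.
P would need U and Z (R5), but U is never established. U would need P and W (R6), but P is never established.

A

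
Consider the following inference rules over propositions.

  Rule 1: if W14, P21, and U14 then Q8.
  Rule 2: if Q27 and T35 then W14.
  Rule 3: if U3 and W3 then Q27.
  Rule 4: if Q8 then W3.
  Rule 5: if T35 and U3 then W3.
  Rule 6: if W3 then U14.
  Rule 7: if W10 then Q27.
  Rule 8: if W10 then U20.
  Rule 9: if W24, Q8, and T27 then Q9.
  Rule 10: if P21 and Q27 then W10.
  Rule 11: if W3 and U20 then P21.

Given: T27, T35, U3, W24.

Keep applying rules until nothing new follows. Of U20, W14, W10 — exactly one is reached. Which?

From T35 and U3, Rule 5 gives W3.
U3 and W3 hold, so Q27 follows (Rule 3).
Q27 and T35 hold, so W14 follows (Rule 2).
W10 would need P21 and Q27 (Rule 10), but P21 is never established. U20 would need W10 (Rule 8), but W10 is never established.

W14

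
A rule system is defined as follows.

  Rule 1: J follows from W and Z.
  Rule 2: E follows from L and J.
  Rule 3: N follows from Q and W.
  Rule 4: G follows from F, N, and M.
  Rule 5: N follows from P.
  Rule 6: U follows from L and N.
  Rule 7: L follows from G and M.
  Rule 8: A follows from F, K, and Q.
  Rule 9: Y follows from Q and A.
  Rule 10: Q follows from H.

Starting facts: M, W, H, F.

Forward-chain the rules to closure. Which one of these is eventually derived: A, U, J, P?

U

From H, Rule 10 gives Q.
Q and W hold, so N follows (Rule 3).
F, N, and M hold, so G follows (Rule 4).
From G and M, Rule 7 gives L.
L and N hold, so U follows (Rule 6).
A would need F, K, and Q (Rule 8), but K is never established. J would need W and Z (Rule 1), but Z is never established. No rule produces P, and it is not given.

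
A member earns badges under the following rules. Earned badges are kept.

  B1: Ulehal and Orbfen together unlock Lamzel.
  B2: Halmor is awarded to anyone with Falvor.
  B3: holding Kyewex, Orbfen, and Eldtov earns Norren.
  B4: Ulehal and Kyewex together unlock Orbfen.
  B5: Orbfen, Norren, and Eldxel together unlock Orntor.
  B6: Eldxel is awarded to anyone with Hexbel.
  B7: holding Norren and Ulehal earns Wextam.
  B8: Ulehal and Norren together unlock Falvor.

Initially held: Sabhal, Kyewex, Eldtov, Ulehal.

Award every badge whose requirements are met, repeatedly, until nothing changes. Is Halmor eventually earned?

With Ulehal and Kyewex, Orbfen is earned (B4).
With Kyewex, Orbfen, and Eldtov, Norren is earned (B3).
With Ulehal and Norren, Falvor is earned (B8).
With Falvor, Halmor is earned (B2).

Yes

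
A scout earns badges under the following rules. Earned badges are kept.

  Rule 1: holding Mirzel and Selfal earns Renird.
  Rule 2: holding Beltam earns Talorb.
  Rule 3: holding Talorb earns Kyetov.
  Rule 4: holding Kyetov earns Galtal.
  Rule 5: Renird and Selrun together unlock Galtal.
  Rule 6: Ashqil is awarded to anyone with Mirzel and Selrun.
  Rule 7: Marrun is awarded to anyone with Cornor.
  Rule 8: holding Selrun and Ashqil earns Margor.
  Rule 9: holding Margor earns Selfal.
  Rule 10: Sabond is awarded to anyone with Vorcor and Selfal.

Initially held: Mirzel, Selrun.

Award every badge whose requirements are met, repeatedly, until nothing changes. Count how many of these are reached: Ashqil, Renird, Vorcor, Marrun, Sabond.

With Mirzel and Selrun, Ashqil is earned (Rule 6).
With Selrun and Ashqil, Margor is earned (Rule 8).
With Margor, Selfal is earned (Rule 9).
With Mirzel and Selfal, Renird is earned (Rule 1).
Ashqil: reached.
Renird: reached.
No rule produces Vorcor, and it is not given.
Marrun would need Cornor (Rule 7), but Cornor is never earned.
Sabond would need Vorcor and Selfal (Rule 10), but Vorcor is never earned.
Reached: Ashqil and Renird — 2 of the 5.

2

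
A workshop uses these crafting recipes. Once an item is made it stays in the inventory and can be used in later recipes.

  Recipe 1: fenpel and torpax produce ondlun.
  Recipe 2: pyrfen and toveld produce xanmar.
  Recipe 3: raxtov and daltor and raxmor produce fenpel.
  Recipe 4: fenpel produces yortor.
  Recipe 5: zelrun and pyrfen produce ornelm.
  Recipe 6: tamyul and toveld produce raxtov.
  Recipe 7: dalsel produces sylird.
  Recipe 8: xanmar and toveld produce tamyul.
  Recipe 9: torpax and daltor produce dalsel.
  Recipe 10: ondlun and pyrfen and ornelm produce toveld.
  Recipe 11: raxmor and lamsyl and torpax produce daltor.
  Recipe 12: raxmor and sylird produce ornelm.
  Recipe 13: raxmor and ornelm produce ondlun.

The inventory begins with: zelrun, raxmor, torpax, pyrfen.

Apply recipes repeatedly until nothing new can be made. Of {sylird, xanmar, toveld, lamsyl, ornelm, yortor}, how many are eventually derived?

zelrun and pyrfen → ornelm (Recipe 5).
Using Recipe 13, raxmor and ornelm make ondlun.
Using Recipe 10, ondlun, pyrfen, and ornelm make toveld.
Using Recipe 2, pyrfen and toveld make xanmar.
sylird would need dalsel (Recipe 7), but dalsel is never obtained.
xanmar: reached.
toveld: reached.
No rule produces lamsyl, and it is not given.
ornelm: reached.
yortor would need fenpel (Recipe 4), but fenpel is never obtained.
Reached: xanmar, toveld, and ornelm — 3 of the 6.

3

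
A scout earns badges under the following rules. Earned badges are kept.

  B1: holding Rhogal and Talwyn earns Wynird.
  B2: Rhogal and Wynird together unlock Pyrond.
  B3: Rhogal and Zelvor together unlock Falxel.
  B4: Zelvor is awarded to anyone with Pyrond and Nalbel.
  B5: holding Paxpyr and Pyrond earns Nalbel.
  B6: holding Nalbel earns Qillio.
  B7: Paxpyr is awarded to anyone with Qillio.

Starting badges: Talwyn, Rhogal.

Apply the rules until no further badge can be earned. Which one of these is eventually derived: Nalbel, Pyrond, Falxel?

Pyrond

With Rhogal and Talwyn, Wynird is earned (B1).
With Rhogal and Wynird, Pyrond is earned (B2).
Falxel would need Rhogal and Zelvor (B3), but Zelvor is never earned. Nalbel would need Paxpyr and Pyrond (B5), but Paxpyr is never earned.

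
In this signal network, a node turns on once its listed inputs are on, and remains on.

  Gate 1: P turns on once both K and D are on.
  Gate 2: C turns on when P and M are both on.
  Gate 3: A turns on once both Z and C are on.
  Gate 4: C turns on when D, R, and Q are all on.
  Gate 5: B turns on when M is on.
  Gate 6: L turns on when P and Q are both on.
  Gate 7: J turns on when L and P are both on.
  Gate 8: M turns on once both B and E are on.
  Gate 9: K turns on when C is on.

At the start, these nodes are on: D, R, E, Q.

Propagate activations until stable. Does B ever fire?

B would need M (Gate 5), but M never turns on.

No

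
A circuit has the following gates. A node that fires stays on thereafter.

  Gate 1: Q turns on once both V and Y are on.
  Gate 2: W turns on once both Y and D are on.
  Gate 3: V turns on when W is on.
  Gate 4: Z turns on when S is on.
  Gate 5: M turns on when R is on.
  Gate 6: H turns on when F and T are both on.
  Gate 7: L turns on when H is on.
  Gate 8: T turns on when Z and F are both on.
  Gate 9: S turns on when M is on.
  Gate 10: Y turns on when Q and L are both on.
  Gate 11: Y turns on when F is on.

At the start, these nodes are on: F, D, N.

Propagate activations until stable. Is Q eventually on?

Yes

F is on, so Y turns on (Gate 11).
Gate 2: Y and D on → W on.
W is on, so V turns on (Gate 3).
V and Y are on, so Q turns on (Gate 1).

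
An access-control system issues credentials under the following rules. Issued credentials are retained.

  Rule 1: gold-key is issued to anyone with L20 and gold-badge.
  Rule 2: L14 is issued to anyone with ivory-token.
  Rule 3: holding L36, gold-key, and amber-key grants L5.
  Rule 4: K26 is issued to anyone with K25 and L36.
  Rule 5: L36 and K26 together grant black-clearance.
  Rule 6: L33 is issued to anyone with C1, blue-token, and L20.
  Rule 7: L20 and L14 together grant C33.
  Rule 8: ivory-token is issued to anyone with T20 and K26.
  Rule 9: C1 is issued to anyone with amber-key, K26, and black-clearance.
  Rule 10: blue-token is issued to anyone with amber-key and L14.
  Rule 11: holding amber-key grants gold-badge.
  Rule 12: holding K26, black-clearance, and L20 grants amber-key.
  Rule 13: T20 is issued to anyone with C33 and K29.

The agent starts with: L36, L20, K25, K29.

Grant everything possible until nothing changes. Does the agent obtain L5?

Holding K25 and L36 grants K26 (Rule 4).
Holding L36 and K26 grants black-clearance (Rule 5).
Holding K26, black-clearance, and L20 grants amber-key (Rule 12).
Holding amber-key grants gold-badge (Rule 11).
Holding L20 and gold-badge grants gold-key (Rule 1).
Holding L36, gold-key, and amber-key grants L5 (Rule 3).

Yes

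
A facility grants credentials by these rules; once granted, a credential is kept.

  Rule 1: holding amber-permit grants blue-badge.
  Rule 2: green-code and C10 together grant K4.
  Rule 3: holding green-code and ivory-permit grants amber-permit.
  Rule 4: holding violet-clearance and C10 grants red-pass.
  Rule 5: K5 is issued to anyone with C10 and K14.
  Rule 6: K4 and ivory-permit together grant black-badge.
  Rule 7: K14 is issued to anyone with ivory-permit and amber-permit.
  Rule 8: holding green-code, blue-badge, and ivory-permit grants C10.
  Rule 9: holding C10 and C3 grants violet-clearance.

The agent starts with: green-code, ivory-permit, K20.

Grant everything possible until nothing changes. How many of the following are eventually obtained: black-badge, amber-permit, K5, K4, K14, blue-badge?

6

Holding green-code and ivory-permit grants amber-permit (Rule 3).
Holding amber-permit grants blue-badge (Rule 1).
Holding ivory-permit and amber-permit grants K14 (Rule 7).
Holding green-code, blue-badge, and ivory-permit grants C10 (Rule 8).
Holding C10 and K14 grants K5 (Rule 5).
Holding green-code and C10 grants K4 (Rule 2).
Holding K4 and ivory-permit grants black-badge (Rule 6).
black-badge: reached.
amber-permit: reached.
K5: reached.
K4: reached.
K14: reached.
blue-badge: reached.
All 6 are reached.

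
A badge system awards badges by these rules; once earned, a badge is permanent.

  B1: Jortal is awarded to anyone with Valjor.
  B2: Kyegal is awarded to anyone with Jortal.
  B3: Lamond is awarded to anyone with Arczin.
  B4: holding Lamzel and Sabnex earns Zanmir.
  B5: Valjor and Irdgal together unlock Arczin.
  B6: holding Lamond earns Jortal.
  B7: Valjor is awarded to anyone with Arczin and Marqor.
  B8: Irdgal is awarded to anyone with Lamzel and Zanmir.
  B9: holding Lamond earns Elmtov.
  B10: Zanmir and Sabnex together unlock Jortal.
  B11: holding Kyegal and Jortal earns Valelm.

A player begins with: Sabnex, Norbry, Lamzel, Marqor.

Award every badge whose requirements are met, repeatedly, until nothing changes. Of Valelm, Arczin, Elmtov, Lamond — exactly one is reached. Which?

Valelm

With Lamzel and Sabnex, Zanmir is earned (B4).
With Zanmir and Sabnex, Jortal is earned (B10).
With Jortal, Kyegal is earned (B2).
With Kyegal and Jortal, Valelm is earned (B11).
Arczin would need Valjor and Irdgal (B5), but Valjor is never earned. Lamond would need Arczin (B3), but Arczin is never earned. Elmtov would need Lamond (B9), but Lamond is never earned.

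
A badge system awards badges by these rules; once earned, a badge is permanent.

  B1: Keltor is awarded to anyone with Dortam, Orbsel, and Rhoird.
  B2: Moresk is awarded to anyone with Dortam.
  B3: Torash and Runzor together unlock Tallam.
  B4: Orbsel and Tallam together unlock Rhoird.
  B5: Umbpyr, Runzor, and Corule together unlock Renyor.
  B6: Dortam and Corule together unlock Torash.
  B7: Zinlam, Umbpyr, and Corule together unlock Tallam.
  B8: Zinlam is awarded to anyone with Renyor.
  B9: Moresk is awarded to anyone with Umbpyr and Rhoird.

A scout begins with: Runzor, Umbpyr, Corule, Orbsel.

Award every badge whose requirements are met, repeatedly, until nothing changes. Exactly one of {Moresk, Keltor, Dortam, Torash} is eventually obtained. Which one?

With Umbpyr, Runzor, and Corule, Renyor is earned (B5).
With Renyor, Zinlam is earned (B8).
With Zinlam, Umbpyr, and Corule, Tallam is earned (B7).
With Orbsel and Tallam, Rhoird is earned (B4).
With Umbpyr and Rhoird, Moresk is earned (B9).
Torash would need Dortam and Corule (B6), but Dortam is never earned. No rule produces Dortam, and it is not given. Keltor would need Dortam, Orbsel, and Rhoird (B1), but Dortam is never earned.

Moresk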